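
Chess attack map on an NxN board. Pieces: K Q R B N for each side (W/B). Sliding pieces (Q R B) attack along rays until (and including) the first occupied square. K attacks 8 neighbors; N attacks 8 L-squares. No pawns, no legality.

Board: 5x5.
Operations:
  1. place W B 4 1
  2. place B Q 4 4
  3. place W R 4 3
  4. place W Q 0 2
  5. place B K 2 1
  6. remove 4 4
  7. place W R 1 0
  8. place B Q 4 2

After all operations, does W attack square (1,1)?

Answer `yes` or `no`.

Op 1: place WB@(4,1)
Op 2: place BQ@(4,4)
Op 3: place WR@(4,3)
Op 4: place WQ@(0,2)
Op 5: place BK@(2,1)
Op 6: remove (4,4)
Op 7: place WR@(1,0)
Op 8: place BQ@(4,2)
Per-piece attacks for W:
  WQ@(0,2): attacks (0,3) (0,4) (0,1) (0,0) (1,2) (2,2) (3,2) (4,2) (1,3) (2,4) (1,1) (2,0) [ray(1,0) blocked at (4,2)]
  WR@(1,0): attacks (1,1) (1,2) (1,3) (1,4) (2,0) (3,0) (4,0) (0,0)
  WB@(4,1): attacks (3,2) (2,3) (1,4) (3,0)
  WR@(4,3): attacks (4,4) (4,2) (3,3) (2,3) (1,3) (0,3) [ray(0,-1) blocked at (4,2)]
W attacks (1,1): yes

Answer: yes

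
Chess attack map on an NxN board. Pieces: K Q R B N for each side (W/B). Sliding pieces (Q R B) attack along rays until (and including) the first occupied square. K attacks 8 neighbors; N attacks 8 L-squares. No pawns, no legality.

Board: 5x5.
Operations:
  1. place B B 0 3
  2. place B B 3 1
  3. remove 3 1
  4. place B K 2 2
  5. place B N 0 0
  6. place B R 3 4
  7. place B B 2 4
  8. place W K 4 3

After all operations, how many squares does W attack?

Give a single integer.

Op 1: place BB@(0,3)
Op 2: place BB@(3,1)
Op 3: remove (3,1)
Op 4: place BK@(2,2)
Op 5: place BN@(0,0)
Op 6: place BR@(3,4)
Op 7: place BB@(2,4)
Op 8: place WK@(4,3)
Per-piece attacks for W:
  WK@(4,3): attacks (4,4) (4,2) (3,3) (3,4) (3,2)
Union (5 distinct): (3,2) (3,3) (3,4) (4,2) (4,4)

Answer: 5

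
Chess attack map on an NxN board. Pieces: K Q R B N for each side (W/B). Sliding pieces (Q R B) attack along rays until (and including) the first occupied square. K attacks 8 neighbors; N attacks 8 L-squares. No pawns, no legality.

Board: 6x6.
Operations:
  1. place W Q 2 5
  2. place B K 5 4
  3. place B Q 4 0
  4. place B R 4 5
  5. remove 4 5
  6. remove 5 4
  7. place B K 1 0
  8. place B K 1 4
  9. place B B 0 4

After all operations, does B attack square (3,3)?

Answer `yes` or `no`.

Op 1: place WQ@(2,5)
Op 2: place BK@(5,4)
Op 3: place BQ@(4,0)
Op 4: place BR@(4,5)
Op 5: remove (4,5)
Op 6: remove (5,4)
Op 7: place BK@(1,0)
Op 8: place BK@(1,4)
Op 9: place BB@(0,4)
Per-piece attacks for B:
  BB@(0,4): attacks (1,5) (1,3) (2,2) (3,1) (4,0) [ray(1,-1) blocked at (4,0)]
  BK@(1,0): attacks (1,1) (2,0) (0,0) (2,1) (0,1)
  BK@(1,4): attacks (1,5) (1,3) (2,4) (0,4) (2,5) (2,3) (0,5) (0,3)
  BQ@(4,0): attacks (4,1) (4,2) (4,3) (4,4) (4,5) (5,0) (3,0) (2,0) (1,0) (5,1) (3,1) (2,2) (1,3) (0,4) [ray(-1,0) blocked at (1,0); ray(-1,1) blocked at (0,4)]
B attacks (3,3): no

Answer: no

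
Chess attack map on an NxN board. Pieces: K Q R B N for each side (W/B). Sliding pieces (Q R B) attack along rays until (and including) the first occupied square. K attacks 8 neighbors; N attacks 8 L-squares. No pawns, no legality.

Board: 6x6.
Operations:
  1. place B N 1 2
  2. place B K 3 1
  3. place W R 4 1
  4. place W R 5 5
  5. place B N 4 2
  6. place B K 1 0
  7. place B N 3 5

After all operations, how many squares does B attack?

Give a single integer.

Op 1: place BN@(1,2)
Op 2: place BK@(3,1)
Op 3: place WR@(4,1)
Op 4: place WR@(5,5)
Op 5: place BN@(4,2)
Op 6: place BK@(1,0)
Op 7: place BN@(3,5)
Per-piece attacks for B:
  BK@(1,0): attacks (1,1) (2,0) (0,0) (2,1) (0,1)
  BN@(1,2): attacks (2,4) (3,3) (0,4) (2,0) (3,1) (0,0)
  BK@(3,1): attacks (3,2) (3,0) (4,1) (2,1) (4,2) (4,0) (2,2) (2,0)
  BN@(3,5): attacks (4,3) (5,4) (2,3) (1,4)
  BN@(4,2): attacks (5,4) (3,4) (2,3) (5,0) (3,0) (2,1)
Union (21 distinct): (0,0) (0,1) (0,4) (1,1) (1,4) (2,0) (2,1) (2,2) (2,3) (2,4) (3,0) (3,1) (3,2) (3,3) (3,4) (4,0) (4,1) (4,2) (4,3) (5,0) (5,4)

Answer: 21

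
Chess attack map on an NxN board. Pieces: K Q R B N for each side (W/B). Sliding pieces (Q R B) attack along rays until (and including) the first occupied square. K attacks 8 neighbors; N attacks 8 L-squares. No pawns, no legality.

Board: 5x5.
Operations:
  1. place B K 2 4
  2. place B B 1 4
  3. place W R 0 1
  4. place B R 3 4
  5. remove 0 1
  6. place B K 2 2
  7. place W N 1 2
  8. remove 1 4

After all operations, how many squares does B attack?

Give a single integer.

Answer: 13

Derivation:
Op 1: place BK@(2,4)
Op 2: place BB@(1,4)
Op 3: place WR@(0,1)
Op 4: place BR@(3,4)
Op 5: remove (0,1)
Op 6: place BK@(2,2)
Op 7: place WN@(1,2)
Op 8: remove (1,4)
Per-piece attacks for B:
  BK@(2,2): attacks (2,3) (2,1) (3,2) (1,2) (3,3) (3,1) (1,3) (1,1)
  BK@(2,4): attacks (2,3) (3,4) (1,4) (3,3) (1,3)
  BR@(3,4): attacks (3,3) (3,2) (3,1) (3,0) (4,4) (2,4) [ray(-1,0) blocked at (2,4)]
Union (13 distinct): (1,1) (1,2) (1,3) (1,4) (2,1) (2,3) (2,4) (3,0) (3,1) (3,2) (3,3) (3,4) (4,4)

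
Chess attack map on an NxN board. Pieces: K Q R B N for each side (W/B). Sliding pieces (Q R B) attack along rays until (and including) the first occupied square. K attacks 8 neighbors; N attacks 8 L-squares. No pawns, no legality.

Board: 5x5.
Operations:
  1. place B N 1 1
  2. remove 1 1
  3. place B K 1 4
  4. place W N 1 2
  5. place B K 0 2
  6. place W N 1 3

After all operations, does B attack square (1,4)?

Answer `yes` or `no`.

Op 1: place BN@(1,1)
Op 2: remove (1,1)
Op 3: place BK@(1,4)
Op 4: place WN@(1,2)
Op 5: place BK@(0,2)
Op 6: place WN@(1,3)
Per-piece attacks for B:
  BK@(0,2): attacks (0,3) (0,1) (1,2) (1,3) (1,1)
  BK@(1,4): attacks (1,3) (2,4) (0,4) (2,3) (0,3)
B attacks (1,4): no

Answer: no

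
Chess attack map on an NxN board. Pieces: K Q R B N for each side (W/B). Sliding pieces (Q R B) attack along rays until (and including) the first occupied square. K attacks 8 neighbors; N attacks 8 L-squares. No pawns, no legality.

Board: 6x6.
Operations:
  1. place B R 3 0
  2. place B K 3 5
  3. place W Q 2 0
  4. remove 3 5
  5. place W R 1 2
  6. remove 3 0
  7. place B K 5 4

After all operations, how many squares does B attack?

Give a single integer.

Op 1: place BR@(3,0)
Op 2: place BK@(3,5)
Op 3: place WQ@(2,0)
Op 4: remove (3,5)
Op 5: place WR@(1,2)
Op 6: remove (3,0)
Op 7: place BK@(5,4)
Per-piece attacks for B:
  BK@(5,4): attacks (5,5) (5,3) (4,4) (4,5) (4,3)
Union (5 distinct): (4,3) (4,4) (4,5) (5,3) (5,5)

Answer: 5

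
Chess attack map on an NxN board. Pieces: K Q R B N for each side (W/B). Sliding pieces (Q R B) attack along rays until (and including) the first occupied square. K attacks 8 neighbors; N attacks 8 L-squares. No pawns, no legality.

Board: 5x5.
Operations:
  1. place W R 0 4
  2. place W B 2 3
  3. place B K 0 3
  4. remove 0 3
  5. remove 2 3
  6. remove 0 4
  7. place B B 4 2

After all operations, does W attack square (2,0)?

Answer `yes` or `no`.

Answer: no

Derivation:
Op 1: place WR@(0,4)
Op 2: place WB@(2,3)
Op 3: place BK@(0,3)
Op 4: remove (0,3)
Op 5: remove (2,3)
Op 6: remove (0,4)
Op 7: place BB@(4,2)
Per-piece attacks for W:
W attacks (2,0): no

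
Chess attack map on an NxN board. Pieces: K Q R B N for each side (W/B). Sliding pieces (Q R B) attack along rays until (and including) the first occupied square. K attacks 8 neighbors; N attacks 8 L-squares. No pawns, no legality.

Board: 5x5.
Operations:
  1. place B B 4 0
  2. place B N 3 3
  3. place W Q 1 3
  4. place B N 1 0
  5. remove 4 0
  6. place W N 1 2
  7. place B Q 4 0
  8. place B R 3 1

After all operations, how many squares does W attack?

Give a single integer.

Op 1: place BB@(4,0)
Op 2: place BN@(3,3)
Op 3: place WQ@(1,3)
Op 4: place BN@(1,0)
Op 5: remove (4,0)
Op 6: place WN@(1,2)
Op 7: place BQ@(4,0)
Op 8: place BR@(3,1)
Per-piece attacks for W:
  WN@(1,2): attacks (2,4) (3,3) (0,4) (2,0) (3,1) (0,0)
  WQ@(1,3): attacks (1,4) (1,2) (2,3) (3,3) (0,3) (2,4) (2,2) (3,1) (0,4) (0,2) [ray(0,-1) blocked at (1,2); ray(1,0) blocked at (3,3); ray(1,-1) blocked at (3,1)]
Union (12 distinct): (0,0) (0,2) (0,3) (0,4) (1,2) (1,4) (2,0) (2,2) (2,3) (2,4) (3,1) (3,3)

Answer: 12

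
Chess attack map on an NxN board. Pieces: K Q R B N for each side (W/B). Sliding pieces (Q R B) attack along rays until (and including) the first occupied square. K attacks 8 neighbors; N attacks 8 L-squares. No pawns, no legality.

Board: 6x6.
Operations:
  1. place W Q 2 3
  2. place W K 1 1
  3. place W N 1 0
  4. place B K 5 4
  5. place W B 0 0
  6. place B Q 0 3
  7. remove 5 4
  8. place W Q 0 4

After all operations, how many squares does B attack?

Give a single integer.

Answer: 11

Derivation:
Op 1: place WQ@(2,3)
Op 2: place WK@(1,1)
Op 3: place WN@(1,0)
Op 4: place BK@(5,4)
Op 5: place WB@(0,0)
Op 6: place BQ@(0,3)
Op 7: remove (5,4)
Op 8: place WQ@(0,4)
Per-piece attacks for B:
  BQ@(0,3): attacks (0,4) (0,2) (0,1) (0,0) (1,3) (2,3) (1,4) (2,5) (1,2) (2,1) (3,0) [ray(0,1) blocked at (0,4); ray(0,-1) blocked at (0,0); ray(1,0) blocked at (2,3)]
Union (11 distinct): (0,0) (0,1) (0,2) (0,4) (1,2) (1,3) (1,4) (2,1) (2,3) (2,5) (3,0)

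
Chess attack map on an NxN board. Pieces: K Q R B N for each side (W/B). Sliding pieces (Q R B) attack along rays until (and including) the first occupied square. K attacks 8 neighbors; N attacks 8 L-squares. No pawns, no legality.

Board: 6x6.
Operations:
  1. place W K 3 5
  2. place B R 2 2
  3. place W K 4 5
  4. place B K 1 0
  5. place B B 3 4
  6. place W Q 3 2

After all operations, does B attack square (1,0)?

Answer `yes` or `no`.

Answer: no

Derivation:
Op 1: place WK@(3,5)
Op 2: place BR@(2,2)
Op 3: place WK@(4,5)
Op 4: place BK@(1,0)
Op 5: place BB@(3,4)
Op 6: place WQ@(3,2)
Per-piece attacks for B:
  BK@(1,0): attacks (1,1) (2,0) (0,0) (2,1) (0,1)
  BR@(2,2): attacks (2,3) (2,4) (2,5) (2,1) (2,0) (3,2) (1,2) (0,2) [ray(1,0) blocked at (3,2)]
  BB@(3,4): attacks (4,5) (4,3) (5,2) (2,5) (2,3) (1,2) (0,1) [ray(1,1) blocked at (4,5)]
B attacks (1,0): no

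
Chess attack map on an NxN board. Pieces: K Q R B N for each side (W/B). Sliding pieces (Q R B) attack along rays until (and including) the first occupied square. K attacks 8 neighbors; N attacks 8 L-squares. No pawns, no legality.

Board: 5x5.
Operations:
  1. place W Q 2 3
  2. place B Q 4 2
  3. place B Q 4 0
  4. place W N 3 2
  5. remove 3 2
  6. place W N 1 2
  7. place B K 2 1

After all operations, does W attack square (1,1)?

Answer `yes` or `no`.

Op 1: place WQ@(2,3)
Op 2: place BQ@(4,2)
Op 3: place BQ@(4,0)
Op 4: place WN@(3,2)
Op 5: remove (3,2)
Op 6: place WN@(1,2)
Op 7: place BK@(2,1)
Per-piece attacks for W:
  WN@(1,2): attacks (2,4) (3,3) (0,4) (2,0) (3,1) (0,0)
  WQ@(2,3): attacks (2,4) (2,2) (2,1) (3,3) (4,3) (1,3) (0,3) (3,4) (3,2) (4,1) (1,4) (1,2) [ray(0,-1) blocked at (2,1); ray(-1,-1) blocked at (1,2)]
W attacks (1,1): no

Answer: no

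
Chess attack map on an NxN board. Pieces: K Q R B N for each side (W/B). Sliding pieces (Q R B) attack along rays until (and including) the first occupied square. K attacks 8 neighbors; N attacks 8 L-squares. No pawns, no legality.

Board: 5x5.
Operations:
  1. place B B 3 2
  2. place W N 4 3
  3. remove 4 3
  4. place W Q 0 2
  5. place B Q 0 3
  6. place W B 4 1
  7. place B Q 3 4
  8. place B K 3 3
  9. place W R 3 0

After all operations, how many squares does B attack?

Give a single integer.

Op 1: place BB@(3,2)
Op 2: place WN@(4,3)
Op 3: remove (4,3)
Op 4: place WQ@(0,2)
Op 5: place BQ@(0,3)
Op 6: place WB@(4,1)
Op 7: place BQ@(3,4)
Op 8: place BK@(3,3)
Op 9: place WR@(3,0)
Per-piece attacks for B:
  BQ@(0,3): attacks (0,4) (0,2) (1,3) (2,3) (3,3) (1,4) (1,2) (2,1) (3,0) [ray(0,-1) blocked at (0,2); ray(1,0) blocked at (3,3); ray(1,-1) blocked at (3,0)]
  BB@(3,2): attacks (4,3) (4,1) (2,3) (1,4) (2,1) (1,0) [ray(1,-1) blocked at (4,1)]
  BK@(3,3): attacks (3,4) (3,2) (4,3) (2,3) (4,4) (4,2) (2,4) (2,2)
  BQ@(3,4): attacks (3,3) (4,4) (2,4) (1,4) (0,4) (4,3) (2,3) (1,2) (0,1) [ray(0,-1) blocked at (3,3)]
Union (19 distinct): (0,1) (0,2) (0,4) (1,0) (1,2) (1,3) (1,4) (2,1) (2,2) (2,3) (2,4) (3,0) (3,2) (3,3) (3,4) (4,1) (4,2) (4,3) (4,4)

Answer: 19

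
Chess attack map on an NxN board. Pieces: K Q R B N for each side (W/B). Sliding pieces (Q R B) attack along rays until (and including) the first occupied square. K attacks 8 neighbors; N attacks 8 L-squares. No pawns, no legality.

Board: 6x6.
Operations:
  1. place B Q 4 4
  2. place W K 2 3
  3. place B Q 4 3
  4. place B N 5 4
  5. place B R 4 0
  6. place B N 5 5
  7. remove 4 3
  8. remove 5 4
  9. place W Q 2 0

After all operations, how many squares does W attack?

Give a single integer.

Op 1: place BQ@(4,4)
Op 2: place WK@(2,3)
Op 3: place BQ@(4,3)
Op 4: place BN@(5,4)
Op 5: place BR@(4,0)
Op 6: place BN@(5,5)
Op 7: remove (4,3)
Op 8: remove (5,4)
Op 9: place WQ@(2,0)
Per-piece attacks for W:
  WQ@(2,0): attacks (2,1) (2,2) (2,3) (3,0) (4,0) (1,0) (0,0) (3,1) (4,2) (5,3) (1,1) (0,2) [ray(0,1) blocked at (2,3); ray(1,0) blocked at (4,0)]
  WK@(2,3): attacks (2,4) (2,2) (3,3) (1,3) (3,4) (3,2) (1,4) (1,2)
Union (19 distinct): (0,0) (0,2) (1,0) (1,1) (1,2) (1,3) (1,4) (2,1) (2,2) (2,3) (2,4) (3,0) (3,1) (3,2) (3,3) (3,4) (4,0) (4,2) (5,3)

Answer: 19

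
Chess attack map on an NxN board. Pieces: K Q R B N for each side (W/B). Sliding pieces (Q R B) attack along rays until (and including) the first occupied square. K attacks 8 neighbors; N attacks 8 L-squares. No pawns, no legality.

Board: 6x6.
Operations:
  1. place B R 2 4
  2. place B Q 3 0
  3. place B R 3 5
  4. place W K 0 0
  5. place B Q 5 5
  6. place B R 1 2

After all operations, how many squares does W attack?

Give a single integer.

Answer: 3

Derivation:
Op 1: place BR@(2,4)
Op 2: place BQ@(3,0)
Op 3: place BR@(3,5)
Op 4: place WK@(0,0)
Op 5: place BQ@(5,5)
Op 6: place BR@(1,2)
Per-piece attacks for W:
  WK@(0,0): attacks (0,1) (1,0) (1,1)
Union (3 distinct): (0,1) (1,0) (1,1)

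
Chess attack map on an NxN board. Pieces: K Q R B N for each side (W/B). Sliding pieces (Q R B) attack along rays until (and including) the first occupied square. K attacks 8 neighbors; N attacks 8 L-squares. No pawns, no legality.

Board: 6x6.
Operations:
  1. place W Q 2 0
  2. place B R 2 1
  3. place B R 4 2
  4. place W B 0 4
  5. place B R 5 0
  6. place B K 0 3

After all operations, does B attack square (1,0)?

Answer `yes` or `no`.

Answer: no

Derivation:
Op 1: place WQ@(2,0)
Op 2: place BR@(2,1)
Op 3: place BR@(4,2)
Op 4: place WB@(0,4)
Op 5: place BR@(5,0)
Op 6: place BK@(0,3)
Per-piece attacks for B:
  BK@(0,3): attacks (0,4) (0,2) (1,3) (1,4) (1,2)
  BR@(2,1): attacks (2,2) (2,3) (2,4) (2,5) (2,0) (3,1) (4,1) (5,1) (1,1) (0,1) [ray(0,-1) blocked at (2,0)]
  BR@(4,2): attacks (4,3) (4,4) (4,5) (4,1) (4,0) (5,2) (3,2) (2,2) (1,2) (0,2)
  BR@(5,0): attacks (5,1) (5,2) (5,3) (5,4) (5,5) (4,0) (3,0) (2,0) [ray(-1,0) blocked at (2,0)]
B attacks (1,0): no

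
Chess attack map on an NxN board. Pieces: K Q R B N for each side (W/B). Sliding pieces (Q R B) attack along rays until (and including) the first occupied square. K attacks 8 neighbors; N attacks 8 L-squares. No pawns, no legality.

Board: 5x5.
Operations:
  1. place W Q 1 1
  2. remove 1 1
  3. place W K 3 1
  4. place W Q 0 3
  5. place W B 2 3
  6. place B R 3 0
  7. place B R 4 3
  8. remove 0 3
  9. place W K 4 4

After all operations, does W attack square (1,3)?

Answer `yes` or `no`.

Op 1: place WQ@(1,1)
Op 2: remove (1,1)
Op 3: place WK@(3,1)
Op 4: place WQ@(0,3)
Op 5: place WB@(2,3)
Op 6: place BR@(3,0)
Op 7: place BR@(4,3)
Op 8: remove (0,3)
Op 9: place WK@(4,4)
Per-piece attacks for W:
  WB@(2,3): attacks (3,4) (3,2) (4,1) (1,4) (1,2) (0,1)
  WK@(3,1): attacks (3,2) (3,0) (4,1) (2,1) (4,2) (4,0) (2,2) (2,0)
  WK@(4,4): attacks (4,3) (3,4) (3,3)
W attacks (1,3): no

Answer: no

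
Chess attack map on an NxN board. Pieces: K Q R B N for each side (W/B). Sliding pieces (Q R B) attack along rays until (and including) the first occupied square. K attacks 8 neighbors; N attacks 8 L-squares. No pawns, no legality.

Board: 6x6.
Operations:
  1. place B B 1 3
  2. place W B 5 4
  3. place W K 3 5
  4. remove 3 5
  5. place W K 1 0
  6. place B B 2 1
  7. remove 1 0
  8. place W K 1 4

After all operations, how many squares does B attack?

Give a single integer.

Op 1: place BB@(1,3)
Op 2: place WB@(5,4)
Op 3: place WK@(3,5)
Op 4: remove (3,5)
Op 5: place WK@(1,0)
Op 6: place BB@(2,1)
Op 7: remove (1,0)
Op 8: place WK@(1,4)
Per-piece attacks for B:
  BB@(1,3): attacks (2,4) (3,5) (2,2) (3,1) (4,0) (0,4) (0,2)
  BB@(2,1): attacks (3,2) (4,3) (5,4) (3,0) (1,2) (0,3) (1,0) [ray(1,1) blocked at (5,4)]
Union (14 distinct): (0,2) (0,3) (0,4) (1,0) (1,2) (2,2) (2,4) (3,0) (3,1) (3,2) (3,5) (4,0) (4,3) (5,4)

Answer: 14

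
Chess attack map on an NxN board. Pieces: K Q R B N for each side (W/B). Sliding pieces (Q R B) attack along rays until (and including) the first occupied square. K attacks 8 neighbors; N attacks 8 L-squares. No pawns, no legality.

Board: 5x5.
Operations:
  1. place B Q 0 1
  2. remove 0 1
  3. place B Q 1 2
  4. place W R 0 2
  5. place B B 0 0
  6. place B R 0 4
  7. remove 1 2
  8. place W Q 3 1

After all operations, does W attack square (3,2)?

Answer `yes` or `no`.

Answer: yes

Derivation:
Op 1: place BQ@(0,1)
Op 2: remove (0,1)
Op 3: place BQ@(1,2)
Op 4: place WR@(0,2)
Op 5: place BB@(0,0)
Op 6: place BR@(0,4)
Op 7: remove (1,2)
Op 8: place WQ@(3,1)
Per-piece attacks for W:
  WR@(0,2): attacks (0,3) (0,4) (0,1) (0,0) (1,2) (2,2) (3,2) (4,2) [ray(0,1) blocked at (0,4); ray(0,-1) blocked at (0,0)]
  WQ@(3,1): attacks (3,2) (3,3) (3,4) (3,0) (4,1) (2,1) (1,1) (0,1) (4,2) (4,0) (2,2) (1,3) (0,4) (2,0) [ray(-1,1) blocked at (0,4)]
W attacks (3,2): yes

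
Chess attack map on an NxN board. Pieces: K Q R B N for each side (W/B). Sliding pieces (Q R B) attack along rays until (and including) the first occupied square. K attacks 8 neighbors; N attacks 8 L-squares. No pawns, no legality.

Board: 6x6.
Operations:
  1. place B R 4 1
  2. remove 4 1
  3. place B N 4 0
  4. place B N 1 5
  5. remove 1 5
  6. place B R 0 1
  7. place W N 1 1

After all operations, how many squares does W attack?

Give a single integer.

Answer: 4

Derivation:
Op 1: place BR@(4,1)
Op 2: remove (4,1)
Op 3: place BN@(4,0)
Op 4: place BN@(1,5)
Op 5: remove (1,5)
Op 6: place BR@(0,1)
Op 7: place WN@(1,1)
Per-piece attacks for W:
  WN@(1,1): attacks (2,3) (3,2) (0,3) (3,0)
Union (4 distinct): (0,3) (2,3) (3,0) (3,2)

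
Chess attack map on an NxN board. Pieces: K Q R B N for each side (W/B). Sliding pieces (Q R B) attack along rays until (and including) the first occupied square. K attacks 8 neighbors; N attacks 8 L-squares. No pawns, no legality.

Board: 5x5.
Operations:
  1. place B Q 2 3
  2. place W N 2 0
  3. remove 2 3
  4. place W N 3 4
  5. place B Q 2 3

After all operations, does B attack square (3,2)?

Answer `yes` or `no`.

Answer: yes

Derivation:
Op 1: place BQ@(2,3)
Op 2: place WN@(2,0)
Op 3: remove (2,3)
Op 4: place WN@(3,4)
Op 5: place BQ@(2,3)
Per-piece attacks for B:
  BQ@(2,3): attacks (2,4) (2,2) (2,1) (2,0) (3,3) (4,3) (1,3) (0,3) (3,4) (3,2) (4,1) (1,4) (1,2) (0,1) [ray(0,-1) blocked at (2,0); ray(1,1) blocked at (3,4)]
B attacks (3,2): yes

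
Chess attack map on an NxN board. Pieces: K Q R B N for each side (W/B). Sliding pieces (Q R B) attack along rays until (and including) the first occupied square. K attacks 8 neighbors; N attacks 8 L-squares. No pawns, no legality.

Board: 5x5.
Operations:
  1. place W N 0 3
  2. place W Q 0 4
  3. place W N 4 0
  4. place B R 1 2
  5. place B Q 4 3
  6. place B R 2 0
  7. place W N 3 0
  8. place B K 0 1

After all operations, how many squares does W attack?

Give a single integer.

Op 1: place WN@(0,3)
Op 2: place WQ@(0,4)
Op 3: place WN@(4,0)
Op 4: place BR@(1,2)
Op 5: place BQ@(4,3)
Op 6: place BR@(2,0)
Op 7: place WN@(3,0)
Op 8: place BK@(0,1)
Per-piece attacks for W:
  WN@(0,3): attacks (2,4) (1,1) (2,2)
  WQ@(0,4): attacks (0,3) (1,4) (2,4) (3,4) (4,4) (1,3) (2,2) (3,1) (4,0) [ray(0,-1) blocked at (0,3); ray(1,-1) blocked at (4,0)]
  WN@(3,0): attacks (4,2) (2,2) (1,1)
  WN@(4,0): attacks (3,2) (2,1)
Union (13 distinct): (0,3) (1,1) (1,3) (1,4) (2,1) (2,2) (2,4) (3,1) (3,2) (3,4) (4,0) (4,2) (4,4)

Answer: 13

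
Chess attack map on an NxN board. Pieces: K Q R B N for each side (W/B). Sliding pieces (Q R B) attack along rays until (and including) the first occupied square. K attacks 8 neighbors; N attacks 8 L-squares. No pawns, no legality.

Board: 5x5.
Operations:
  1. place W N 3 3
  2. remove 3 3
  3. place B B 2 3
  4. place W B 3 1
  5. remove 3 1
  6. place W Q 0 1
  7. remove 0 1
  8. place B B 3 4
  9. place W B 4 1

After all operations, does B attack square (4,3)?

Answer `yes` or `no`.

Answer: yes

Derivation:
Op 1: place WN@(3,3)
Op 2: remove (3,3)
Op 3: place BB@(2,3)
Op 4: place WB@(3,1)
Op 5: remove (3,1)
Op 6: place WQ@(0,1)
Op 7: remove (0,1)
Op 8: place BB@(3,4)
Op 9: place WB@(4,1)
Per-piece attacks for B:
  BB@(2,3): attacks (3,4) (3,2) (4,1) (1,4) (1,2) (0,1) [ray(1,1) blocked at (3,4); ray(1,-1) blocked at (4,1)]
  BB@(3,4): attacks (4,3) (2,3) [ray(-1,-1) blocked at (2,3)]
B attacks (4,3): yes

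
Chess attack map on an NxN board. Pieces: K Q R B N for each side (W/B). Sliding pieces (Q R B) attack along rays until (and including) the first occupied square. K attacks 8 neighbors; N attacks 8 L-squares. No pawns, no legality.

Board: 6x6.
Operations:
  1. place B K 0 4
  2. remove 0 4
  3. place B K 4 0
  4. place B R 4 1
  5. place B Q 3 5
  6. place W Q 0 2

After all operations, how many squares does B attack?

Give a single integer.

Op 1: place BK@(0,4)
Op 2: remove (0,4)
Op 3: place BK@(4,0)
Op 4: place BR@(4,1)
Op 5: place BQ@(3,5)
Op 6: place WQ@(0,2)
Per-piece attacks for B:
  BQ@(3,5): attacks (3,4) (3,3) (3,2) (3,1) (3,0) (4,5) (5,5) (2,5) (1,5) (0,5) (4,4) (5,3) (2,4) (1,3) (0,2) [ray(-1,-1) blocked at (0,2)]
  BK@(4,0): attacks (4,1) (5,0) (3,0) (5,1) (3,1)
  BR@(4,1): attacks (4,2) (4,3) (4,4) (4,5) (4,0) (5,1) (3,1) (2,1) (1,1) (0,1) [ray(0,-1) blocked at (4,0)]
Union (24 distinct): (0,1) (0,2) (0,5) (1,1) (1,3) (1,5) (2,1) (2,4) (2,5) (3,0) (3,1) (3,2) (3,3) (3,4) (4,0) (4,1) (4,2) (4,3) (4,4) (4,5) (5,0) (5,1) (5,3) (5,5)

Answer: 24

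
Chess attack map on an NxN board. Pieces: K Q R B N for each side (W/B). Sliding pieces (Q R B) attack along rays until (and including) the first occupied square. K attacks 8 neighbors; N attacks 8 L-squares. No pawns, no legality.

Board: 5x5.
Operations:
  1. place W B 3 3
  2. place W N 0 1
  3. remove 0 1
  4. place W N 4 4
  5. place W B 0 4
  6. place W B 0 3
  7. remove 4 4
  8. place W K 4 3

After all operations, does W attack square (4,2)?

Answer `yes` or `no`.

Answer: yes

Derivation:
Op 1: place WB@(3,3)
Op 2: place WN@(0,1)
Op 3: remove (0,1)
Op 4: place WN@(4,4)
Op 5: place WB@(0,4)
Op 6: place WB@(0,3)
Op 7: remove (4,4)
Op 8: place WK@(4,3)
Per-piece attacks for W:
  WB@(0,3): attacks (1,4) (1,2) (2,1) (3,0)
  WB@(0,4): attacks (1,3) (2,2) (3,1) (4,0)
  WB@(3,3): attacks (4,4) (4,2) (2,4) (2,2) (1,1) (0,0)
  WK@(4,3): attacks (4,4) (4,2) (3,3) (3,4) (3,2)
W attacks (4,2): yes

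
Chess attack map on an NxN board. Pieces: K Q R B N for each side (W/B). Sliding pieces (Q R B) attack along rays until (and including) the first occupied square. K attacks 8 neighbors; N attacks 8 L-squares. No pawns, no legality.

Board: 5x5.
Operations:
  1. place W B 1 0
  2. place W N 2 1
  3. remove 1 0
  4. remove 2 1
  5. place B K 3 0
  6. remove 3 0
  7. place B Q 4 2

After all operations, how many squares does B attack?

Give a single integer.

Op 1: place WB@(1,0)
Op 2: place WN@(2,1)
Op 3: remove (1,0)
Op 4: remove (2,1)
Op 5: place BK@(3,0)
Op 6: remove (3,0)
Op 7: place BQ@(4,2)
Per-piece attacks for B:
  BQ@(4,2): attacks (4,3) (4,4) (4,1) (4,0) (3,2) (2,2) (1,2) (0,2) (3,3) (2,4) (3,1) (2,0)
Union (12 distinct): (0,2) (1,2) (2,0) (2,2) (2,4) (3,1) (3,2) (3,3) (4,0) (4,1) (4,3) (4,4)

Answer: 12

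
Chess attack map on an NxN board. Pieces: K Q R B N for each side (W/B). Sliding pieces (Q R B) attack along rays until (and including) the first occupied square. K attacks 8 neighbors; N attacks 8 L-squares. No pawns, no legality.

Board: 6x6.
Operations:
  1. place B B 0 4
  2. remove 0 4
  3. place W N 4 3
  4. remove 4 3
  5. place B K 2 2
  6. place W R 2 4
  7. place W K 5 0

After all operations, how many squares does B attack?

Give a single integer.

Answer: 8

Derivation:
Op 1: place BB@(0,4)
Op 2: remove (0,4)
Op 3: place WN@(4,3)
Op 4: remove (4,3)
Op 5: place BK@(2,2)
Op 6: place WR@(2,4)
Op 7: place WK@(5,0)
Per-piece attacks for B:
  BK@(2,2): attacks (2,3) (2,1) (3,2) (1,2) (3,3) (3,1) (1,3) (1,1)
Union (8 distinct): (1,1) (1,2) (1,3) (2,1) (2,3) (3,1) (3,2) (3,3)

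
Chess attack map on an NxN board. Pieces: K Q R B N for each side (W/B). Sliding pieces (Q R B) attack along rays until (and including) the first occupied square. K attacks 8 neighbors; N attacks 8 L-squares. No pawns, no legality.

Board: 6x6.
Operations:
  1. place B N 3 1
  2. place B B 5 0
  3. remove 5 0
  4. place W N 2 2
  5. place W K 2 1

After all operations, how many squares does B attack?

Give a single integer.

Op 1: place BN@(3,1)
Op 2: place BB@(5,0)
Op 3: remove (5,0)
Op 4: place WN@(2,2)
Op 5: place WK@(2,1)
Per-piece attacks for B:
  BN@(3,1): attacks (4,3) (5,2) (2,3) (1,2) (5,0) (1,0)
Union (6 distinct): (1,0) (1,2) (2,3) (4,3) (5,0) (5,2)

Answer: 6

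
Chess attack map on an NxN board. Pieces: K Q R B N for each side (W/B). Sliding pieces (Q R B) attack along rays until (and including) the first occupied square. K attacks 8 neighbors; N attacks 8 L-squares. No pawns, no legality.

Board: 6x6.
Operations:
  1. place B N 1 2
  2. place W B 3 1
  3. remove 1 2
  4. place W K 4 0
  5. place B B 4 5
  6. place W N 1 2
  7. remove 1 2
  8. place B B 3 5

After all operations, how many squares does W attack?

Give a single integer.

Op 1: place BN@(1,2)
Op 2: place WB@(3,1)
Op 3: remove (1,2)
Op 4: place WK@(4,0)
Op 5: place BB@(4,5)
Op 6: place WN@(1,2)
Op 7: remove (1,2)
Op 8: place BB@(3,5)
Per-piece attacks for W:
  WB@(3,1): attacks (4,2) (5,3) (4,0) (2,2) (1,3) (0,4) (2,0) [ray(1,-1) blocked at (4,0)]
  WK@(4,0): attacks (4,1) (5,0) (3,0) (5,1) (3,1)
Union (12 distinct): (0,4) (1,3) (2,0) (2,2) (3,0) (3,1) (4,0) (4,1) (4,2) (5,0) (5,1) (5,3)

Answer: 12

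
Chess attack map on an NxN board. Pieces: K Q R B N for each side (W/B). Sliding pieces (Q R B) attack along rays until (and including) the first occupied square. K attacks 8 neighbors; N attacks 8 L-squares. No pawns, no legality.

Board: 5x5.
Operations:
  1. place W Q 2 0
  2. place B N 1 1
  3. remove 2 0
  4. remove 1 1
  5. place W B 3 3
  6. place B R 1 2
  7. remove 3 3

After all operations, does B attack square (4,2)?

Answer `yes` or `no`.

Answer: yes

Derivation:
Op 1: place WQ@(2,0)
Op 2: place BN@(1,1)
Op 3: remove (2,0)
Op 4: remove (1,1)
Op 5: place WB@(3,3)
Op 6: place BR@(1,2)
Op 7: remove (3,3)
Per-piece attacks for B:
  BR@(1,2): attacks (1,3) (1,4) (1,1) (1,0) (2,2) (3,2) (4,2) (0,2)
B attacks (4,2): yes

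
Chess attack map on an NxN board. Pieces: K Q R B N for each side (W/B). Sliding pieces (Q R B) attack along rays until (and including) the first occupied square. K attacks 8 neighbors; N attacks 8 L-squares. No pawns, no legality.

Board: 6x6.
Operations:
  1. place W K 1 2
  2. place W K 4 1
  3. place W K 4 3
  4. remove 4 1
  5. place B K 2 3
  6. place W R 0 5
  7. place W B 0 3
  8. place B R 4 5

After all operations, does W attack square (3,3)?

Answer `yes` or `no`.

Answer: yes

Derivation:
Op 1: place WK@(1,2)
Op 2: place WK@(4,1)
Op 3: place WK@(4,3)
Op 4: remove (4,1)
Op 5: place BK@(2,3)
Op 6: place WR@(0,5)
Op 7: place WB@(0,3)
Op 8: place BR@(4,5)
Per-piece attacks for W:
  WB@(0,3): attacks (1,4) (2,5) (1,2) [ray(1,-1) blocked at (1,2)]
  WR@(0,5): attacks (0,4) (0,3) (1,5) (2,5) (3,5) (4,5) [ray(0,-1) blocked at (0,3); ray(1,0) blocked at (4,5)]
  WK@(1,2): attacks (1,3) (1,1) (2,2) (0,2) (2,3) (2,1) (0,3) (0,1)
  WK@(4,3): attacks (4,4) (4,2) (5,3) (3,3) (5,4) (5,2) (3,4) (3,2)
W attacks (3,3): yes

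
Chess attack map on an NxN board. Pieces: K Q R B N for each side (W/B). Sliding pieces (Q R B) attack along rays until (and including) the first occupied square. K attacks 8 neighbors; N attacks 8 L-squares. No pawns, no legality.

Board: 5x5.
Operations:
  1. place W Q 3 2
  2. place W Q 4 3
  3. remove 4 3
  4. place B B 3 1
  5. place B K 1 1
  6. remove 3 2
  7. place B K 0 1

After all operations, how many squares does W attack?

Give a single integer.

Answer: 0

Derivation:
Op 1: place WQ@(3,2)
Op 2: place WQ@(4,3)
Op 3: remove (4,3)
Op 4: place BB@(3,1)
Op 5: place BK@(1,1)
Op 6: remove (3,2)
Op 7: place BK@(0,1)
Per-piece attacks for W:
Union (0 distinct): (none)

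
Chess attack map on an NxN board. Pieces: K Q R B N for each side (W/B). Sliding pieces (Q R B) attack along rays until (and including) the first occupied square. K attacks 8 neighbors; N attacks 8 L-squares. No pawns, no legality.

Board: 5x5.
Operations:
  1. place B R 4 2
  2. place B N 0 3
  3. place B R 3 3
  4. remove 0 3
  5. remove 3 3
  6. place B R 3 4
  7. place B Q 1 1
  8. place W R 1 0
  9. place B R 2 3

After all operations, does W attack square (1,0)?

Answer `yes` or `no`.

Answer: no

Derivation:
Op 1: place BR@(4,2)
Op 2: place BN@(0,3)
Op 3: place BR@(3,3)
Op 4: remove (0,3)
Op 5: remove (3,3)
Op 6: place BR@(3,4)
Op 7: place BQ@(1,1)
Op 8: place WR@(1,0)
Op 9: place BR@(2,3)
Per-piece attacks for W:
  WR@(1,0): attacks (1,1) (2,0) (3,0) (4,0) (0,0) [ray(0,1) blocked at (1,1)]
W attacks (1,0): no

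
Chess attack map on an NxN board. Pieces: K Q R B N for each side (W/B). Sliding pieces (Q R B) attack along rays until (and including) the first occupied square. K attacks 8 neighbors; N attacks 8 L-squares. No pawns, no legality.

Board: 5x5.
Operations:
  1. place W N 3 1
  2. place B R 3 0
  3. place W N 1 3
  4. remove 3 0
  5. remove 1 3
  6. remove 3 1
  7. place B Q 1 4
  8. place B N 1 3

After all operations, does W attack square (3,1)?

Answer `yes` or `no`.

Answer: no

Derivation:
Op 1: place WN@(3,1)
Op 2: place BR@(3,0)
Op 3: place WN@(1,3)
Op 4: remove (3,0)
Op 5: remove (1,3)
Op 6: remove (3,1)
Op 7: place BQ@(1,4)
Op 8: place BN@(1,3)
Per-piece attacks for W:
W attacks (3,1): no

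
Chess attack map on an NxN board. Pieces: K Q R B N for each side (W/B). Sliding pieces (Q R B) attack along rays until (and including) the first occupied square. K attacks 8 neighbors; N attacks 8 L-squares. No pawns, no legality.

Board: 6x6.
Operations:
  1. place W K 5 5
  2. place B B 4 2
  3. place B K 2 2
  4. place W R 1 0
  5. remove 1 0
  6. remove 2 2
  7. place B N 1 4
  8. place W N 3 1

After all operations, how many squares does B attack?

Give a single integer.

Op 1: place WK@(5,5)
Op 2: place BB@(4,2)
Op 3: place BK@(2,2)
Op 4: place WR@(1,0)
Op 5: remove (1,0)
Op 6: remove (2,2)
Op 7: place BN@(1,4)
Op 8: place WN@(3,1)
Per-piece attacks for B:
  BN@(1,4): attacks (3,5) (2,2) (3,3) (0,2)
  BB@(4,2): attacks (5,3) (5,1) (3,3) (2,4) (1,5) (3,1) [ray(-1,-1) blocked at (3,1)]
Union (9 distinct): (0,2) (1,5) (2,2) (2,4) (3,1) (3,3) (3,5) (5,1) (5,3)

Answer: 9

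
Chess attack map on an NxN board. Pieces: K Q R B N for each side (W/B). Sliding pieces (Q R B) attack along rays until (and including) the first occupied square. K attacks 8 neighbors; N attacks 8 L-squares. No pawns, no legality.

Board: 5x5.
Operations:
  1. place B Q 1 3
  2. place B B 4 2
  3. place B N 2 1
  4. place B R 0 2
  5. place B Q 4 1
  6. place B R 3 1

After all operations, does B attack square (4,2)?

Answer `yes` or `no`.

Answer: yes

Derivation:
Op 1: place BQ@(1,3)
Op 2: place BB@(4,2)
Op 3: place BN@(2,1)
Op 4: place BR@(0,2)
Op 5: place BQ@(4,1)
Op 6: place BR@(3,1)
Per-piece attacks for B:
  BR@(0,2): attacks (0,3) (0,4) (0,1) (0,0) (1,2) (2,2) (3,2) (4,2) [ray(1,0) blocked at (4,2)]
  BQ@(1,3): attacks (1,4) (1,2) (1,1) (1,0) (2,3) (3,3) (4,3) (0,3) (2,4) (2,2) (3,1) (0,4) (0,2) [ray(1,-1) blocked at (3,1); ray(-1,-1) blocked at (0,2)]
  BN@(2,1): attacks (3,3) (4,2) (1,3) (0,2) (4,0) (0,0)
  BR@(3,1): attacks (3,2) (3,3) (3,4) (3,0) (4,1) (2,1) [ray(1,0) blocked at (4,1); ray(-1,0) blocked at (2,1)]
  BQ@(4,1): attacks (4,2) (4,0) (3,1) (3,2) (2,3) (1,4) (3,0) [ray(0,1) blocked at (4,2); ray(-1,0) blocked at (3,1)]
  BB@(4,2): attacks (3,3) (2,4) (3,1) [ray(-1,-1) blocked at (3,1)]
B attacks (4,2): yes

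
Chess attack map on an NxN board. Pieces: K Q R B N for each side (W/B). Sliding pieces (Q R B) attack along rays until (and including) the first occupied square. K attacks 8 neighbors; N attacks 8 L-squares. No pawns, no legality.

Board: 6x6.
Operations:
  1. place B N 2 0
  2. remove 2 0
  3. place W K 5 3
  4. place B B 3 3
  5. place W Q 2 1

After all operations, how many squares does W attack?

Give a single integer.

Answer: 20

Derivation:
Op 1: place BN@(2,0)
Op 2: remove (2,0)
Op 3: place WK@(5,3)
Op 4: place BB@(3,3)
Op 5: place WQ@(2,1)
Per-piece attacks for W:
  WQ@(2,1): attacks (2,2) (2,3) (2,4) (2,5) (2,0) (3,1) (4,1) (5,1) (1,1) (0,1) (3,2) (4,3) (5,4) (3,0) (1,2) (0,3) (1,0)
  WK@(5,3): attacks (5,4) (5,2) (4,3) (4,4) (4,2)
Union (20 distinct): (0,1) (0,3) (1,0) (1,1) (1,2) (2,0) (2,2) (2,3) (2,4) (2,5) (3,0) (3,1) (3,2) (4,1) (4,2) (4,3) (4,4) (5,1) (5,2) (5,4)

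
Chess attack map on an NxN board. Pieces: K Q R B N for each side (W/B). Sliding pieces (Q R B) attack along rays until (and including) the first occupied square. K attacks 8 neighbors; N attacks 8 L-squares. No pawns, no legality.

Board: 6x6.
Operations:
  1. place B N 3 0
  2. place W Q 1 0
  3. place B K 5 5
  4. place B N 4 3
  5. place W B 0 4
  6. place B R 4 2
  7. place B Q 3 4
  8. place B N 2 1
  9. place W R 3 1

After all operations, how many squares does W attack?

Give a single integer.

Answer: 17

Derivation:
Op 1: place BN@(3,0)
Op 2: place WQ@(1,0)
Op 3: place BK@(5,5)
Op 4: place BN@(4,3)
Op 5: place WB@(0,4)
Op 6: place BR@(4,2)
Op 7: place BQ@(3,4)
Op 8: place BN@(2,1)
Op 9: place WR@(3,1)
Per-piece attacks for W:
  WB@(0,4): attacks (1,5) (1,3) (2,2) (3,1) [ray(1,-1) blocked at (3,1)]
  WQ@(1,0): attacks (1,1) (1,2) (1,3) (1,4) (1,5) (2,0) (3,0) (0,0) (2,1) (0,1) [ray(1,0) blocked at (3,0); ray(1,1) blocked at (2,1)]
  WR@(3,1): attacks (3,2) (3,3) (3,4) (3,0) (4,1) (5,1) (2,1) [ray(0,1) blocked at (3,4); ray(0,-1) blocked at (3,0); ray(-1,0) blocked at (2,1)]
Union (17 distinct): (0,0) (0,1) (1,1) (1,2) (1,3) (1,4) (1,5) (2,0) (2,1) (2,2) (3,0) (3,1) (3,2) (3,3) (3,4) (4,1) (5,1)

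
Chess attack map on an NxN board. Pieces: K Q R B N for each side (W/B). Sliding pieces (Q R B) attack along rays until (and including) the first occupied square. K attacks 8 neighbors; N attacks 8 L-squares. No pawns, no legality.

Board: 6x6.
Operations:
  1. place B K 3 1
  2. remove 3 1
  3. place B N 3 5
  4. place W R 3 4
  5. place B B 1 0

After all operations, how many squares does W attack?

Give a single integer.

Op 1: place BK@(3,1)
Op 2: remove (3,1)
Op 3: place BN@(3,5)
Op 4: place WR@(3,4)
Op 5: place BB@(1,0)
Per-piece attacks for W:
  WR@(3,4): attacks (3,5) (3,3) (3,2) (3,1) (3,0) (4,4) (5,4) (2,4) (1,4) (0,4) [ray(0,1) blocked at (3,5)]
Union (10 distinct): (0,4) (1,4) (2,4) (3,0) (3,1) (3,2) (3,3) (3,5) (4,4) (5,4)

Answer: 10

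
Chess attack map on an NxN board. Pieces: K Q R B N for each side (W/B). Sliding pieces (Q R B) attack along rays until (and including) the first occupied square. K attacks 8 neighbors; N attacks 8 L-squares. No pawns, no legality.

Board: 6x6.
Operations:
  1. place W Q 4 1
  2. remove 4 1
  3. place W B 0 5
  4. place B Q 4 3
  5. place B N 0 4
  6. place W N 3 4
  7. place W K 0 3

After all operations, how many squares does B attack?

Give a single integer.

Answer: 18

Derivation:
Op 1: place WQ@(4,1)
Op 2: remove (4,1)
Op 3: place WB@(0,5)
Op 4: place BQ@(4,3)
Op 5: place BN@(0,4)
Op 6: place WN@(3,4)
Op 7: place WK@(0,3)
Per-piece attacks for B:
  BN@(0,4): attacks (2,5) (1,2) (2,3)
  BQ@(4,3): attacks (4,4) (4,5) (4,2) (4,1) (4,0) (5,3) (3,3) (2,3) (1,3) (0,3) (5,4) (5,2) (3,4) (3,2) (2,1) (1,0) [ray(-1,0) blocked at (0,3); ray(-1,1) blocked at (3,4)]
Union (18 distinct): (0,3) (1,0) (1,2) (1,3) (2,1) (2,3) (2,5) (3,2) (3,3) (3,4) (4,0) (4,1) (4,2) (4,4) (4,5) (5,2) (5,3) (5,4)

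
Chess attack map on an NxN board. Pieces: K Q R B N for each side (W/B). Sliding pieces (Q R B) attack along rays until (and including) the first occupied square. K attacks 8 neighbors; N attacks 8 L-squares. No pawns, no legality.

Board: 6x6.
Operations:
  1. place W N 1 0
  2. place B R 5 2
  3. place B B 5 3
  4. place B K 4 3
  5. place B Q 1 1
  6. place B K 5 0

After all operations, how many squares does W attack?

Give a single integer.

Op 1: place WN@(1,0)
Op 2: place BR@(5,2)
Op 3: place BB@(5,3)
Op 4: place BK@(4,3)
Op 5: place BQ@(1,1)
Op 6: place BK@(5,0)
Per-piece attacks for W:
  WN@(1,0): attacks (2,2) (3,1) (0,2)
Union (3 distinct): (0,2) (2,2) (3,1)

Answer: 3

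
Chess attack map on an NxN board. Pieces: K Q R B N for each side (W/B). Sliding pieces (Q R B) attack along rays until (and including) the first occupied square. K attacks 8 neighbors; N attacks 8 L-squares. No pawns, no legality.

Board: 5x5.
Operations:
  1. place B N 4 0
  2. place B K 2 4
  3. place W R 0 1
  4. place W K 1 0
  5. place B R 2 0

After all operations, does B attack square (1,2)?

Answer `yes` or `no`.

Op 1: place BN@(4,0)
Op 2: place BK@(2,4)
Op 3: place WR@(0,1)
Op 4: place WK@(1,0)
Op 5: place BR@(2,0)
Per-piece attacks for B:
  BR@(2,0): attacks (2,1) (2,2) (2,3) (2,4) (3,0) (4,0) (1,0) [ray(0,1) blocked at (2,4); ray(1,0) blocked at (4,0); ray(-1,0) blocked at (1,0)]
  BK@(2,4): attacks (2,3) (3,4) (1,4) (3,3) (1,3)
  BN@(4,0): attacks (3,2) (2,1)
B attacks (1,2): no

Answer: no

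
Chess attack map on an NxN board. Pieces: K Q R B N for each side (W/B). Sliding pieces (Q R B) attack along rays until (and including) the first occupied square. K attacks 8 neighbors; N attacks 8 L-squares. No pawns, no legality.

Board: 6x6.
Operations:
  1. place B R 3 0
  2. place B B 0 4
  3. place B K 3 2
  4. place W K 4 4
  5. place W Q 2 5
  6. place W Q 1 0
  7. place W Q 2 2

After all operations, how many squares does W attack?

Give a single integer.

Op 1: place BR@(3,0)
Op 2: place BB@(0,4)
Op 3: place BK@(3,2)
Op 4: place WK@(4,4)
Op 5: place WQ@(2,5)
Op 6: place WQ@(1,0)
Op 7: place WQ@(2,2)
Per-piece attacks for W:
  WQ@(1,0): attacks (1,1) (1,2) (1,3) (1,4) (1,5) (2,0) (3,0) (0,0) (2,1) (3,2) (0,1) [ray(1,0) blocked at (3,0); ray(1,1) blocked at (3,2)]
  WQ@(2,2): attacks (2,3) (2,4) (2,5) (2,1) (2,0) (3,2) (1,2) (0,2) (3,3) (4,4) (3,1) (4,0) (1,3) (0,4) (1,1) (0,0) [ray(0,1) blocked at (2,5); ray(1,0) blocked at (3,2); ray(1,1) blocked at (4,4); ray(-1,1) blocked at (0,4)]
  WQ@(2,5): attacks (2,4) (2,3) (2,2) (3,5) (4,5) (5,5) (1,5) (0,5) (3,4) (4,3) (5,2) (1,4) (0,3) [ray(0,-1) blocked at (2,2)]
  WK@(4,4): attacks (4,5) (4,3) (5,4) (3,4) (5,5) (5,3) (3,5) (3,3)
Union (31 distinct): (0,0) (0,1) (0,2) (0,3) (0,4) (0,5) (1,1) (1,2) (1,3) (1,4) (1,5) (2,0) (2,1) (2,2) (2,3) (2,4) (2,5) (3,0) (3,1) (3,2) (3,3) (3,4) (3,5) (4,0) (4,3) (4,4) (4,5) (5,2) (5,3) (5,4) (5,5)

Answer: 31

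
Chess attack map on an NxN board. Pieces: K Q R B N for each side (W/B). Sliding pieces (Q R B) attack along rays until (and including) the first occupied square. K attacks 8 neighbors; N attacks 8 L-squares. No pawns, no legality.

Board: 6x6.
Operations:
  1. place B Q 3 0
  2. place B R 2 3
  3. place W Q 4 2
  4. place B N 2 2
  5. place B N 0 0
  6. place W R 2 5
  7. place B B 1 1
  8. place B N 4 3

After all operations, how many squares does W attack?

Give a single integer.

Answer: 18

Derivation:
Op 1: place BQ@(3,0)
Op 2: place BR@(2,3)
Op 3: place WQ@(4,2)
Op 4: place BN@(2,2)
Op 5: place BN@(0,0)
Op 6: place WR@(2,5)
Op 7: place BB@(1,1)
Op 8: place BN@(4,3)
Per-piece attacks for W:
  WR@(2,5): attacks (2,4) (2,3) (3,5) (4,5) (5,5) (1,5) (0,5) [ray(0,-1) blocked at (2,3)]
  WQ@(4,2): attacks (4,3) (4,1) (4,0) (5,2) (3,2) (2,2) (5,3) (5,1) (3,3) (2,4) (1,5) (3,1) (2,0) [ray(0,1) blocked at (4,3); ray(-1,0) blocked at (2,2)]
Union (18 distinct): (0,5) (1,5) (2,0) (2,2) (2,3) (2,4) (3,1) (3,2) (3,3) (3,5) (4,0) (4,1) (4,3) (4,5) (5,1) (5,2) (5,3) (5,5)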